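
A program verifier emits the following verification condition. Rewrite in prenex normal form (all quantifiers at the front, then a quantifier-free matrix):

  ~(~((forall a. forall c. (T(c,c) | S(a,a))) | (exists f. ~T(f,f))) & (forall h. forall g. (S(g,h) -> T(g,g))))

First replace A → B with ¬A ∨ B.
  ~(~((forall a. forall c. (T(c,c) | S(a,a))) | (exists f. ~T(f,f))) & (forall h. forall g. (~S(g,h) | T(g,g))))
Move each ¬ inward, flipping quantifiers it crosses:
  (forall a. forall c. (T(c,c) | S(a,a))) | (exists f. ~T(f,f)) | (exists h. exists g. (S(g,h) & ~T(g,g)))
All bound variables are already distinct, so no renaming is needed.
Finally move all quantifiers to the prefix:
  forall a. forall c. exists f. exists h. exists g. (T(c,c) | S(a,a) | ~T(f,f) | S(g,h) & ~T(g,g))

forall a. forall c. exists f. exists h. exists g. (T(c,c) | S(a,a) | ~T(f,f) | S(g,h) & ~T(g,g))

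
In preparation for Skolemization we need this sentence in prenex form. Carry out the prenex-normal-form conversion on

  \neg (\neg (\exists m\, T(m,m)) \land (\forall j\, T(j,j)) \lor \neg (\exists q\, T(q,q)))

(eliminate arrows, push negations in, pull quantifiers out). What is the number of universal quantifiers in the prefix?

Move each ¬ inward, flipping quantifiers it crosses:
  ((\exists m\, T(m,m)) \lor (\exists j\, \neg T(j,j))) \land (\exists q\, T(q,q))
Extract every quantifier outward, since the variables are now distinct and don't occur free across branches:
  \exists m\, \exists j\, \exists q\, ((T(m,m) \lor \neg T(j,j)) \land T(q,q))
The prefix is \exists m \exists j \exists q: 0 universal, 3 existential.

0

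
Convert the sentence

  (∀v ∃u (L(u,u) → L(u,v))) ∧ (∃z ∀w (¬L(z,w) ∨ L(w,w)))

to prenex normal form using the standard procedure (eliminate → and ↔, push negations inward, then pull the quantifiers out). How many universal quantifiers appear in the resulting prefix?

Rewrite implications/biconditionals: A → B as ¬A ∨ B.
  (∀v ∃u (¬L(u,u) ∨ L(u,v))) ∧ (∃z ∀w (¬L(z,w) ∨ L(w,w)))
Finally move all quantifiers to the prefix:
  ∀v ∃u ∃z ∀w ((¬L(u,u) ∨ L(u,v)) ∧ (¬L(z,w) ∨ L(w,w)))
The prefix is ∀v ∃u ∃z ∀w: 2 universal, 2 existential.

2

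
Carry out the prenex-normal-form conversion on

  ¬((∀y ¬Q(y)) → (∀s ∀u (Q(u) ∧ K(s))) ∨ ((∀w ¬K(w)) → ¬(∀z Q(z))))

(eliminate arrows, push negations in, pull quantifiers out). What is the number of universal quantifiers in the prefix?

Eliminate → and ↔ using ¬ and ∨.
  ¬(¬(∀y ¬Q(y)) ∨ (∀s ∀u (Q(u) ∧ K(s))) ∨ ¬(∀w ¬K(w)) ∨ ¬(∀z Q(z)))
Drive negations inward (¬∀x A ≡ ∃x ¬A, ¬∃x A ≡ ∀x ¬A, De Morgan for ∧/∨):
  (∀y ¬Q(y)) ∧ (∃s ∃u (¬Q(u) ∨ ¬K(s))) ∧ (∀w ¬K(w)) ∧ (∀z Q(z))
Extract every quantifier outward, since the variables are now distinct and don't occur free across branches:
  ∀y ∃s ∃u ∀w ∀z (¬Q(y) ∧ (¬Q(u) ∨ ¬K(s)) ∧ ¬K(w) ∧ Q(z))
The prefix is ∀y ∃s ∃u ∀w ∀z: 3 universal, 2 existential.

3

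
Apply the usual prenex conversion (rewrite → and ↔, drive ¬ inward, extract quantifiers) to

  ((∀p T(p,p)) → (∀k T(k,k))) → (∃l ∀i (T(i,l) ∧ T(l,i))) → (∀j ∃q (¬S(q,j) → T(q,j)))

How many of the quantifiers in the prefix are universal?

3

First replace A → B with ¬A ∨ B.
  ¬(¬(∀p T(p,p)) ∨ (∀k T(k,k))) ∨ ¬(∃l ∀i (T(i,l) ∧ T(l,i))) ∨ (∀j ∃q (¬¬S(q,j) ∨ T(q,j)))
Move each ¬ inward, flipping quantifiers it crosses:
  (∀p T(p,p)) ∧ (∃k ¬T(k,k)) ∨ (∀l ∃i (¬T(i,l) ∨ ¬T(l,i))) ∨ (∀j ∃q (S(q,j) ∨ T(q,j)))
All bound variables are already distinct, so no renaming is needed.
Finally move all quantifiers to the prefix:
  ∀p ∃k ∀l ∃i ∀j ∃q (T(p,p) ∧ ¬T(k,k) ∨ ¬T(i,l) ∨ ¬T(l,i) ∨ S(q,j) ∨ T(q,j))
The prefix is ∀p ∃k ∀l ∃i ∀j ∃q: 3 universal, 3 existential.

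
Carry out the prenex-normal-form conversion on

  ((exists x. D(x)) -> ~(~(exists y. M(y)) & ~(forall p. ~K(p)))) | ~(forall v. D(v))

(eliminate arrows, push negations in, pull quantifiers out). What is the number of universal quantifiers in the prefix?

2

First replace A → B with ¬A ∨ B.
  ~(exists x. D(x)) | ~(~(exists y. M(y)) & ~(forall p. ~K(p))) | ~(forall v. D(v))
Drive negations inward (¬∀x A ≡ ∃x ¬A, ¬∃x A ≡ ∀x ¬A, De Morgan for ∧/∨):
  (forall x. ~D(x)) | (exists y. M(y)) | (forall p. ~K(p)) | (exists v. ~D(v))
Extract every quantifier outward, since the variables are now distinct and don't occur free across branches:
  forall x. exists y. forall p. exists v. (~D(x) | M(y) | ~K(p) | ~D(v))
The prefix is forall x exists y forall p exists v: 2 universal, 2 existential.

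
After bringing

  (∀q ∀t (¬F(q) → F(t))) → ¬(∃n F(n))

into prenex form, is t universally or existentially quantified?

Eliminate → and ↔ using ¬ and ∨.
  ¬(∀q ∀t (¬¬F(q) ∨ F(t))) ∨ ¬(∃n F(n))
Push ¬ through the quantifiers and connectives to reach negation normal form:
  (∃q ∃t (¬F(q) ∧ ¬F(t))) ∨ (∀n ¬F(n))
Pull the quantifiers to the front (each side's bound variable is not free in the other side):
  ∃q ∃t ∀n (¬F(q) ∧ ¬F(t) ∨ ¬F(n))
The quantifier ∀t sits under an odd number of negations (counting the antecedent side of each →), so it flips to ∃t.

existential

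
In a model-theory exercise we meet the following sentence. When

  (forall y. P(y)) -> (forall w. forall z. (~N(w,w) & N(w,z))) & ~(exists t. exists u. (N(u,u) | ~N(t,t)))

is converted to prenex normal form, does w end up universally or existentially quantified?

universal

Rewrite implications/biconditionals: A → B as ¬A ∨ B.
  ~(forall y. P(y)) | (forall w. forall z. (~N(w,w) & N(w,z))) & ~(exists t. exists u. (N(u,u) | ~N(t,t)))
Move each ¬ inward, flipping quantifiers it crosses:
  (exists y. ~P(y)) | (forall w. forall z. (~N(w,w) & N(w,z))) & (forall t. forall u. (~N(u,u) & N(t,t)))
All bound variables are already distinct, so no renaming is needed.
Extract every quantifier outward, since the variables are now distinct and don't occur free across branches:
  exists y. forall w. forall z. forall t. forall u. (~P(y) | ~N(w,w) & N(w,z) & ~N(u,u) & N(t,t))
The quantifier forall w sits under an even number of negations (counting the antecedent side of each →), so it remains universal.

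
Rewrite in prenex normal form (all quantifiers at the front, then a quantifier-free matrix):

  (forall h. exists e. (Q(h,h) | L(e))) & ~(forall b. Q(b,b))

Move each ¬ inward, flipping quantifiers it crosses:
  (forall h. exists e. (Q(h,h) | L(e))) & (exists b. ~Q(b,b))
All bound variables are already distinct, so no renaming is needed.
Extract every quantifier outward, since the variables are now distinct and don't occur free across branches:
  forall h. exists e. exists b. ((Q(h,h) | L(e)) & ~Q(b,b))

forall h. exists e. exists b. ((Q(h,h) | L(e)) & ~Q(b,b))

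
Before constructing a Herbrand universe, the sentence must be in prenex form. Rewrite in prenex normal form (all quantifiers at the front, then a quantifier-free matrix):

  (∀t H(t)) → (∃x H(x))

Eliminate → and ↔ using ¬ and ∨.
  ¬(∀t H(t)) ∨ (∃x H(x))
Push ¬ through the quantifiers and connectives to reach negation normal form:
  (∃t ¬H(t)) ∨ (∃x H(x))
All bound variables are already distinct, so no renaming is needed.
Extract every quantifier outward, since the variables are now distinct and don't occur free across branches:
  ∃t ∃x (¬H(t) ∨ H(x))

∃t ∃x (¬H(t) ∨ H(x))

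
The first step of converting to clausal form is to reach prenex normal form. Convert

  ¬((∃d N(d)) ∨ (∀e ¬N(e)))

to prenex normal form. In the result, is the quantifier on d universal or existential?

Drive negations inward (¬∀x A ≡ ∃x ¬A, ¬∃x A ≡ ∀x ¬A, De Morgan for ∧/∨):
  (∀d ¬N(d)) ∧ (∃e N(e))
Finally move all quantifiers to the prefix:
  ∀d ∃e (¬N(d) ∧ N(e))
The quantifier ∃d sits under an odd number of negations, so it flips to ∀d.

universal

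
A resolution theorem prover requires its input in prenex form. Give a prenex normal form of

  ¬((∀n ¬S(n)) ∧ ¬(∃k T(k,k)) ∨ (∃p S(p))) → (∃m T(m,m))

∀n ∀k ∃p ∃m (¬S(n) ∧ ¬T(k,k) ∨ S(p) ∨ T(m,m))

First replace A → B with ¬A ∨ B.
  ¬¬((∀n ¬S(n)) ∧ ¬(∃k T(k,k)) ∨ (∃p S(p))) ∨ (∃m T(m,m))
Move each ¬ inward, flipping quantifiers it crosses:
  (∀n ¬S(n)) ∧ (∀k ¬T(k,k)) ∨ (∃p S(p)) ∨ (∃m T(m,m))
All bound variables are already distinct, so no renaming is needed.
Extract every quantifier outward, since the variables are now distinct and don't occur free across branches:
  ∀n ∀k ∃p ∃m (¬S(n) ∧ ¬T(k,k) ∨ S(p) ∨ T(m,m))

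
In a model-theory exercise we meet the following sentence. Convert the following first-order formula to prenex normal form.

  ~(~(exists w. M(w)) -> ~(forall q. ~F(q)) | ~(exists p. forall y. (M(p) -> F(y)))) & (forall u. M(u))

Eliminate → and ↔ using ¬ and ∨.
  ~(~~(exists w. M(w)) | ~(forall q. ~F(q)) | ~(exists p. forall y. (~M(p) | F(y)))) & (forall u. M(u))
Move each ¬ inward, flipping quantifiers it crosses:
  (forall w. ~M(w)) & (forall q. ~F(q)) & (exists p. forall y. (~M(p) | F(y))) & (forall u. M(u))
All bound variables are already distinct, so no renaming is needed.
Pull the quantifiers to the front (each side's bound variable is not free in the other side):
  forall w. forall q. exists p. forall y. forall u. (~M(w) & ~F(q) & (~M(p) | F(y)) & M(u))

forall w. forall q. exists p. forall y. forall u. (~M(w) & ~F(q) & (~M(p) | F(y)) & M(u))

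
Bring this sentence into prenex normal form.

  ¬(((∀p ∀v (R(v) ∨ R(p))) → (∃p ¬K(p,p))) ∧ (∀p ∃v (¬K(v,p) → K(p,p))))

Eliminate → and ↔ using ¬ and ∨.
  ¬((¬(∀p ∀v (R(v) ∨ R(p))) ∨ (∃p ¬K(p,p))) ∧ (∀p ∃v (¬¬K(v,p) ∨ K(p,p))))
Drive negations inward (¬∀x A ≡ ∃x ¬A, ¬∃x A ≡ ∀x ¬A, De Morgan for ∧/∨):
  (∀p ∀v (R(v) ∨ R(p))) ∧ (∀p K(p,p)) ∨ (∃p ∀v (¬K(v,p) ∧ ¬K(p,p)))
Rename bound variables to avoid capture: p↦q, p↦v1, v↦w.
  (∀p ∀v (R(v) ∨ R(p))) ∧ (∀q K(q,q)) ∨ (∃v1 ∀w (¬K(w,v1) ∧ ¬K(v1,v1)))
Pull the quantifiers to the front (each side's bound variable is not free in the other side):
  ∀p ∀v ∀q ∃v1 ∀w ((R(v) ∨ R(p)) ∧ K(q,q) ∨ ¬K(w,v1) ∧ ¬K(v1,v1))

∀p ∀v ∀q ∃v1 ∀w ((R(v) ∨ R(p)) ∧ K(q,q) ∨ ¬K(w,v1) ∧ ¬K(v1,v1))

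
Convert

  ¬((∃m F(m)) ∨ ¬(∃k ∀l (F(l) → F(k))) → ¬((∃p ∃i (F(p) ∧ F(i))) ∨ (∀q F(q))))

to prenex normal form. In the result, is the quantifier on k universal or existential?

Eliminate → and ↔ using ¬ and ∨.
  ¬(¬((∃m F(m)) ∨ ¬(∃k ∀l (¬F(l) ∨ F(k)))) ∨ ¬((∃p ∃i (F(p) ∧ F(i))) ∨ (∀q F(q))))
Drive negations inward (¬∀x A ≡ ∃x ¬A, ¬∃x A ≡ ∀x ¬A, De Morgan for ∧/∨):
  ((∃m F(m)) ∨ (∀k ∃l (F(l) ∧ ¬F(k)))) ∧ ((∃p ∃i (F(p) ∧ F(i))) ∨ (∀q F(q)))
Finally move all quantifiers to the prefix:
  ∃m ∀k ∃l ∃p ∃i ∀q ((F(m) ∨ F(l) ∧ ¬F(k)) ∧ (F(p) ∧ F(i) ∨ F(q)))
The quantifier ∃k sits under an odd number of negations (counting the antecedent side of each →), so it flips to ∀k.

universal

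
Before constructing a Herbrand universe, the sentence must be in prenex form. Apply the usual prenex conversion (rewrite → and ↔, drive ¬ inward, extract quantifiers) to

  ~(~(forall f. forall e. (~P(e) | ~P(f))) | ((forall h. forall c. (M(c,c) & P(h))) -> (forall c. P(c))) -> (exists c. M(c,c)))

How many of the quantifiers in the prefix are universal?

2

Rewrite implications/biconditionals: A → B as ¬A ∨ B.
  ~(~(~(forall f. forall e. (~P(e) | ~P(f))) | ~(forall h. forall c. (M(c,c) & P(h))) | (forall c. P(c))) | (exists c. M(c,c)))
Move each ¬ inward, flipping quantifiers it crosses:
  ((exists f. exists e. (P(e) & P(f))) | (exists h. exists c. (~M(c,c) | ~P(h))) | (forall c. P(c))) & (forall c. ~M(c,c))
Standardize variables apart so no two quantifiers bind the same name: c↦a, c↦s.
  ((exists f. exists e. (P(e) & P(f))) | (exists h. exists c. (~M(c,c) | ~P(h))) | (forall a. P(a))) & (forall s. ~M(s,s))
Extract every quantifier outward, since the variables are now distinct and don't occur free across branches:
  exists f. exists e. exists h. exists c. forall a. forall s. ((P(e) & P(f) | ~M(c,c) | ~P(h) | P(a)) & ~M(s,s))
The prefix is exists f exists e exists h exists c forall a forall s: 2 universal, 4 existential.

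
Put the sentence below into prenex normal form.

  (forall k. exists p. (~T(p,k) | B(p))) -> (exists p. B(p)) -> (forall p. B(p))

exists k. forall p. forall b. forall y. (T(p,k) & ~B(p) | ~B(b) | B(y))

Rewrite implications/biconditionals: A → B as ¬A ∨ B.
  ~(forall k. exists p. (~T(p,k) | B(p))) | ~(exists p. B(p)) | (forall p. B(p))
Push ¬ through the quantifiers and connectives to reach negation normal form:
  (exists k. forall p. (T(p,k) & ~B(p))) | (forall p. ~B(p)) | (forall p. B(p))
Standardize variables apart so no two quantifiers bind the same name: p↦b, p↦y.
  (exists k. forall p. (T(p,k) & ~B(p))) | (forall b. ~B(b)) | (forall y. B(y))
Pull the quantifiers to the front (each side's bound variable is not free in the other side):
  exists k. forall p. forall b. forall y. (T(p,k) & ~B(p) | ~B(b) | B(y))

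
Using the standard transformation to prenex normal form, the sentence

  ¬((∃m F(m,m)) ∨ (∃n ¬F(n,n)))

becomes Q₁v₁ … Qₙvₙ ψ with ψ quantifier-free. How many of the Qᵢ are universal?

2

Drive negations inward (¬∀x A ≡ ∃x ¬A, ¬∃x A ≡ ∀x ¬A, De Morgan for ∧/∨):
  (∀m ¬F(m,m)) ∧ (∀n F(n,n))
Extract every quantifier outward, since the variables are now distinct and don't occur free across branches:
  ∀m ∀n (¬F(m,m) ∧ F(n,n))
The prefix is ∀m ∀n: 2 universal, 0 existential.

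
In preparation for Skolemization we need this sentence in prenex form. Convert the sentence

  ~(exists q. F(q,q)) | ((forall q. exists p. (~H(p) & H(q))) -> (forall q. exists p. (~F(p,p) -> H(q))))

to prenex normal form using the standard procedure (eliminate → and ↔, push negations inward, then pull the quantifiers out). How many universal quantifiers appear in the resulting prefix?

3

Eliminate → and ↔ using ¬ and ∨.
  ~(exists q. F(q,q)) | ~(forall q. exists p. (~H(p) & H(q))) | (forall q. exists p. (~~F(p,p) | H(q)))
Push ¬ through the quantifiers and connectives to reach negation normal form:
  (forall q. ~F(q,q)) | (exists q. forall p. (H(p) | ~H(q))) | (forall q. exists p. (F(p,p) | H(q)))
Rename bound variables to avoid capture: q↦x, q↦z1, p↦b.
  (forall q. ~F(q,q)) | (exists x. forall p. (H(p) | ~H(x))) | (forall z1. exists b. (F(b,b) | H(z1)))
Pull the quantifiers to the front (each side's bound variable is not free in the other side):
  forall q. exists x. forall p. forall z1. exists b. (~F(q,q) | H(p) | ~H(x) | F(b,b) | H(z1))
The prefix is forall q exists x forall p forall z1 exists b: 3 universal, 2 existential.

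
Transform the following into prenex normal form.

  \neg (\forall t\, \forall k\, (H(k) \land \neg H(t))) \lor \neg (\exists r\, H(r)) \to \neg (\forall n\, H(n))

Rewrite implications/biconditionals: A → B as ¬A ∨ B.
  \neg (\neg (\forall t\, \forall k\, (H(k) \land \neg H(t))) \lor \neg (\exists r\, H(r))) \lor \neg (\forall n\, H(n))
Drive negations inward (¬∀x A ≡ ∃x ¬A, ¬∃x A ≡ ∀x ¬A, De Morgan for ∧/∨):
  (\forall t\, \forall k\, (H(k) \land \neg H(t))) \land (\exists r\, H(r)) \lor (\exists n\, \neg H(n))
All bound variables are already distinct, so no renaming is needed.
Finally move all quantifiers to the prefix:
  \forall t\, \forall k\, \exists r\, \exists n\, (H(k) \land \neg H(t) \land H(r) \lor \neg H(n))

\forall t\, \forall k\, \exists r\, \exists n\, (H(k) \land \neg H(t) \land H(r) \lor \neg H(n))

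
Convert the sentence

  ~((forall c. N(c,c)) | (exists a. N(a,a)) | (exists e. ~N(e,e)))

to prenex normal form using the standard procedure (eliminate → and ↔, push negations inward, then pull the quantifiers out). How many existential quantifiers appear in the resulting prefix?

Move each ¬ inward, flipping quantifiers it crosses:
  (exists c. ~N(c,c)) & (forall a. ~N(a,a)) & (forall e. N(e,e))
All bound variables are already distinct, so no renaming is needed.
Extract every quantifier outward, since the variables are now distinct and don't occur free across branches:
  exists c. forall a. forall e. (~N(c,c) & ~N(a,a) & N(e,e))
The prefix is exists c forall a forall e: 2 universal, 1 existential.

1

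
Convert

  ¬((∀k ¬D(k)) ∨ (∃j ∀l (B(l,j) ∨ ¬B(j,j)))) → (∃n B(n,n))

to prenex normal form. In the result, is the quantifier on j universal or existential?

existential

Rewrite implications/biconditionals: A → B as ¬A ∨ B.
  ¬¬((∀k ¬D(k)) ∨ (∃j ∀l (B(l,j) ∨ ¬B(j,j)))) ∨ (∃n B(n,n))
Drive negations inward (¬∀x A ≡ ∃x ¬A, ¬∃x A ≡ ∀x ¬A, De Morgan for ∧/∨):
  (∀k ¬D(k)) ∨ (∃j ∀l (B(l,j) ∨ ¬B(j,j))) ∨ (∃n B(n,n))
All bound variables are already distinct, so no renaming is needed.
Extract every quantifier outward, since the variables are now distinct and don't occur free across branches:
  ∀k ∃j ∀l ∃n (¬D(k) ∨ B(l,j) ∨ ¬B(j,j) ∨ B(n,n))
The quantifier ∃j sits under an even number of negations (counting the antecedent side of each →), so it remains existential.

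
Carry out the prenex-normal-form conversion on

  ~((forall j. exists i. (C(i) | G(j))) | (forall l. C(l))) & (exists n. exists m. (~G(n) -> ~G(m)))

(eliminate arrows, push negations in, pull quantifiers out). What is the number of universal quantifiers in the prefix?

1

Rewrite implications/biconditionals: A → B as ¬A ∨ B.
  ~((forall j. exists i. (C(i) | G(j))) | (forall l. C(l))) & (exists n. exists m. (~~G(n) | ~G(m)))
Drive negations inward (¬∀x A ≡ ∃x ¬A, ¬∃x A ≡ ∀x ¬A, De Morgan for ∧/∨):
  (exists j. forall i. (~C(i) & ~G(j))) & (exists l. ~C(l)) & (exists n. exists m. (G(n) | ~G(m)))
Pull the quantifiers to the front (each side's bound variable is not free in the other side):
  exists j. forall i. exists l. exists n. exists m. (~C(i) & ~G(j) & ~C(l) & (G(n) | ~G(m)))
The prefix is exists j forall i exists l exists n exists m: 1 universal, 4 existential.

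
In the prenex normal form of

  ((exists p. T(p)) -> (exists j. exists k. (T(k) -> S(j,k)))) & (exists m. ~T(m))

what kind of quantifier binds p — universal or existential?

universal

Eliminate → and ↔ using ¬ and ∨.
  (~(exists p. T(p)) | (exists j. exists k. (~T(k) | S(j,k)))) & (exists m. ~T(m))
Push ¬ through the quantifiers and connectives to reach negation normal form:
  ((forall p. ~T(p)) | (exists j. exists k. (~T(k) | S(j,k)))) & (exists m. ~T(m))
All bound variables are already distinct, so no renaming is needed.
Finally move all quantifiers to the prefix:
  forall p. exists j. exists k. exists m. ((~T(p) | ~T(k) | S(j,k)) & ~T(m))
The quantifier exists p sits under an odd number of negations (counting the antecedent side of each →), so it flips to forall p.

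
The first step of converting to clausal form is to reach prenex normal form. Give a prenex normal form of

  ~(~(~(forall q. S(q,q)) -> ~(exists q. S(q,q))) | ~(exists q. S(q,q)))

forall q. forall w. exists u. ((S(q,q) | ~S(w,w)) & S(u,u))

Rewrite implications/biconditionals: A → B as ¬A ∨ B.
  ~(~(~~(forall q. S(q,q)) | ~(exists q. S(q,q))) | ~(exists q. S(q,q)))
Move each ¬ inward, flipping quantifiers it crosses:
  ((forall q. S(q,q)) | (forall q. ~S(q,q))) & (exists q. S(q,q))
Rename bound variables to avoid capture: q↦w, q↦u.
  ((forall q. S(q,q)) | (forall w. ~S(w,w))) & (exists u. S(u,u))
Finally move all quantifiers to the prefix:
  forall q. forall w. exists u. ((S(q,q) | ~S(w,w)) & S(u,u))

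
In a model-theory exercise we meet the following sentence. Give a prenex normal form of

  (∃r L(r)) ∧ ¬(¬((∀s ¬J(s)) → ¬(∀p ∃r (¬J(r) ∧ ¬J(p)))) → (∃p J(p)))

First replace A → B with ¬A ∨ B.
  (∃r L(r)) ∧ ¬(¬¬(¬(∀s ¬J(s)) ∨ ¬(∀p ∃r (¬J(r) ∧ ¬J(p)))) ∨ (∃p J(p)))
Push ¬ through the quantifiers and connectives to reach negation normal form:
  (∃r L(r)) ∧ (∀s ¬J(s)) ∧ (∀p ∃r (¬J(r) ∧ ¬J(p))) ∧ (∀p ¬J(p))
Give each quantifier a distinct variable: r↦c, p↦v1.
  (∃r L(r)) ∧ (∀s ¬J(s)) ∧ (∀p ∃c (¬J(c) ∧ ¬J(p))) ∧ (∀v1 ¬J(v1))
Finally move all quantifiers to the prefix:
  ∃r ∀s ∀p ∃c ∀v1 (L(r) ∧ ¬J(s) ∧ ¬J(c) ∧ ¬J(p) ∧ ¬J(v1))

∃r ∀s ∀p ∃c ∀v1 (L(r) ∧ ¬J(s) ∧ ¬J(c) ∧ ¬J(p) ∧ ¬J(v1))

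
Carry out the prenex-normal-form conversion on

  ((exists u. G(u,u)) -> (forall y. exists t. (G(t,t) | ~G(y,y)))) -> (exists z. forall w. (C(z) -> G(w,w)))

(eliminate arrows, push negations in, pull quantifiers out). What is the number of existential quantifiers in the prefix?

3

Eliminate → and ↔ using ¬ and ∨.
  ~(~(exists u. G(u,u)) | (forall y. exists t. (G(t,t) | ~G(y,y)))) | (exists z. forall w. (~C(z) | G(w,w)))
Push ¬ through the quantifiers and connectives to reach negation normal form:
  (exists u. G(u,u)) & (exists y. forall t. (~G(t,t) & G(y,y))) | (exists z. forall w. (~C(z) | G(w,w)))
Finally move all quantifiers to the prefix:
  exists u. exists y. forall t. exists z. forall w. (G(u,u) & ~G(t,t) & G(y,y) | ~C(z) | G(w,w))
The prefix is exists u exists y forall t exists z forall w: 2 universal, 3 existential.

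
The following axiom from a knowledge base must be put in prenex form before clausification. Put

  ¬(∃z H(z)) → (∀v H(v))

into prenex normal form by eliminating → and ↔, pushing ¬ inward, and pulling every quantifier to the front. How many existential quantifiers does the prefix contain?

1

Eliminate → and ↔ using ¬ and ∨.
  ¬¬(∃z H(z)) ∨ (∀v H(v))
Push ¬ through the quantifiers and connectives to reach negation normal form:
  (∃z H(z)) ∨ (∀v H(v))
All bound variables are already distinct, so no renaming is needed.
Finally move all quantifiers to the prefix:
  ∃z ∀v (H(z) ∨ H(v))
The prefix is ∃z ∀v: 1 universal, 1 existential.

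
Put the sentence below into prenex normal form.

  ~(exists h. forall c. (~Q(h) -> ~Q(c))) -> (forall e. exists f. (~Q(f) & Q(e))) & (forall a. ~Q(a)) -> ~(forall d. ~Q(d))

Rewrite implications/biconditionals: A → B as ¬A ∨ B.
  ~~(exists h. forall c. (~~Q(h) | ~Q(c))) | ~((forall e. exists f. (~Q(f) & Q(e))) & (forall a. ~Q(a))) | ~(forall d. ~Q(d))
Drive negations inward (¬∀x A ≡ ∃x ¬A, ¬∃x A ≡ ∀x ¬A, De Morgan for ∧/∨):
  (exists h. forall c. (Q(h) | ~Q(c))) | (exists e. forall f. (Q(f) | ~Q(e))) | (exists a. Q(a)) | (exists d. Q(d))
All bound variables are already distinct, so no renaming is needed.
Finally move all quantifiers to the prefix:
  exists h. forall c. exists e. forall f. exists a. exists d. (Q(h) | ~Q(c) | Q(f) | ~Q(e) | Q(a) | Q(d))

exists h. forall c. exists e. forall f. exists a. exists d. (Q(h) | ~Q(c) | Q(f) | ~Q(e) | Q(a) | Q(d))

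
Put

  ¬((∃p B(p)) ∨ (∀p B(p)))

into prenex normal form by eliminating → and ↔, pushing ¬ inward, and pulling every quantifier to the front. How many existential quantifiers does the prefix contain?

1

Move each ¬ inward, flipping quantifiers it crosses:
  (∀p ¬B(p)) ∧ (∃p ¬B(p))
Rename bound variables to avoid capture: p↦r.
  (∀p ¬B(p)) ∧ (∃r ¬B(r))
Pull the quantifiers to the front (each side's bound variable is not free in the other side):
  ∀p ∃r (¬B(p) ∧ ¬B(r))
The prefix is ∀p ∃r: 1 universal, 1 existential.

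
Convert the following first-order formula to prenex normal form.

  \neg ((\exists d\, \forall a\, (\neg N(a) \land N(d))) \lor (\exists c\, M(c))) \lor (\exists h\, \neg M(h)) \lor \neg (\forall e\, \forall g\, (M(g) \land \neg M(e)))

Push ¬ through the quantifiers and connectives to reach negation normal form:
  (\forall d\, \exists a\, (N(a) \lor \neg N(d))) \land (\forall c\, \neg M(c)) \lor (\exists h\, \neg M(h)) \lor (\exists e\, \exists g\, (\neg M(g) \lor M(e)))
Finally move all quantifiers to the prefix:
  \forall d\, \exists a\, \forall c\, \exists h\, \exists e\, \exists g\, ((N(a) \lor \neg N(d)) \land \neg M(c) \lor \neg M(h) \lor \neg M(g) \lor M(e))

\forall d\, \exists a\, \forall c\, \exists h\, \exists e\, \exists g\, ((N(a) \lor \neg N(d)) \land \neg M(c) \lor \neg M(h) \lor \neg M(g) \lor M(e))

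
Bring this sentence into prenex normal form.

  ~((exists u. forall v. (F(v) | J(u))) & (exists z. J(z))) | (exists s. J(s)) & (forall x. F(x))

forall u. exists v. forall z. exists s. forall x. (~F(v) & ~J(u) | ~J(z) | J(s) & F(x))

Push ¬ through the quantifiers and connectives to reach negation normal form:
  (forall u. exists v. (~F(v) & ~J(u))) | (forall z. ~J(z)) | (exists s. J(s)) & (forall x. F(x))
Finally move all quantifiers to the prefix:
  forall u. exists v. forall z. exists s. forall x. (~F(v) & ~J(u) | ~J(z) | J(s) & F(x))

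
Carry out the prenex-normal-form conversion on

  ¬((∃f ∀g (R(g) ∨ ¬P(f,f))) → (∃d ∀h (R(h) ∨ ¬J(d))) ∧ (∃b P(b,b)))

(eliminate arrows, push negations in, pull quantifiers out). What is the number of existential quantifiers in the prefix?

2

First replace A → B with ¬A ∨ B.
  ¬(¬(∃f ∀g (R(g) ∨ ¬P(f,f))) ∨ (∃d ∀h (R(h) ∨ ¬J(d))) ∧ (∃b P(b,b)))
Move each ¬ inward, flipping quantifiers it crosses:
  (∃f ∀g (R(g) ∨ ¬P(f,f))) ∧ ((∀d ∃h (¬R(h) ∧ J(d))) ∨ (∀b ¬P(b,b)))
Finally move all quantifiers to the prefix:
  ∃f ∀g ∀d ∃h ∀b ((R(g) ∨ ¬P(f,f)) ∧ (¬R(h) ∧ J(d) ∨ ¬P(b,b)))
The prefix is ∃f ∀g ∀d ∃h ∀b: 3 universal, 2 existential.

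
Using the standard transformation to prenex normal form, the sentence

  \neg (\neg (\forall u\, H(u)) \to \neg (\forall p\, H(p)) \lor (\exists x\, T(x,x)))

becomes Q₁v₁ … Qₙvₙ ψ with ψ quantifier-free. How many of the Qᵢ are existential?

1

First replace A → B with ¬A ∨ B.
  \neg (\neg \neg (\forall u\, H(u)) \lor \neg (\forall p\, H(p)) \lor (\exists x\, T(x,x)))
Move each ¬ inward, flipping quantifiers it crosses:
  (\exists u\, \neg H(u)) \land (\forall p\, H(p)) \land (\forall x\, \neg T(x,x))
Pull the quantifiers to the front (each side's bound variable is not free in the other side):
  \exists u\, \forall p\, \forall x\, (\neg H(u) \land H(p) \land \neg T(x,x))
The prefix is \exists u \forall p \forall x: 2 universal, 1 existential.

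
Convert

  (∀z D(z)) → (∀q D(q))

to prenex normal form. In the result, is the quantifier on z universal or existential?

Rewrite implications/biconditionals: A → B as ¬A ∨ B.
  ¬(∀z D(z)) ∨ (∀q D(q))
Drive negations inward (¬∀x A ≡ ∃x ¬A, ¬∃x A ≡ ∀x ¬A, De Morgan for ∧/∨):
  (∃z ¬D(z)) ∨ (∀q D(q))
All bound variables are already distinct, so no renaming is needed.
Pull the quantifiers to the front (each side's bound variable is not free in the other side):
  ∃z ∀q (¬D(z) ∨ D(q))
The quantifier ∀z sits under an odd number of negations (counting the antecedent side of each →), so it flips to ∃z.

existential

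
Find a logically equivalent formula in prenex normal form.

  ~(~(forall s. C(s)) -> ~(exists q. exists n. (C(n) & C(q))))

exists s. exists q. exists n. (~C(s) & C(n) & C(q))

Eliminate → and ↔ using ¬ and ∨.
  ~(~~(forall s. C(s)) | ~(exists q. exists n. (C(n) & C(q))))
Drive negations inward (¬∀x A ≡ ∃x ¬A, ¬∃x A ≡ ∀x ¬A, De Morgan for ∧/∨):
  (exists s. ~C(s)) & (exists q. exists n. (C(n) & C(q)))
All bound variables are already distinct, so no renaming is needed.
Pull the quantifiers to the front (each side's bound variable is not free in the other side):
  exists s. exists q. exists n. (~C(s) & C(n) & C(q))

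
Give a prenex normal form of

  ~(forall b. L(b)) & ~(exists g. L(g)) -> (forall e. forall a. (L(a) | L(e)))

Rewrite implications/biconditionals: A → B as ¬A ∨ B.
  ~(~(forall b. L(b)) & ~(exists g. L(g))) | (forall e. forall a. (L(a) | L(e)))
Drive negations inward (¬∀x A ≡ ∃x ¬A, ¬∃x A ≡ ∀x ¬A, De Morgan for ∧/∨):
  (forall b. L(b)) | (exists g. L(g)) | (forall e. forall a. (L(a) | L(e)))
All bound variables are already distinct, so no renaming is needed.
Extract every quantifier outward, since the variables are now distinct and don't occur free across branches:
  forall b. exists g. forall e. forall a. (L(b) | L(g) | L(a) | L(e))

forall b. exists g. forall e. forall a. (L(b) | L(g) | L(a) | L(e))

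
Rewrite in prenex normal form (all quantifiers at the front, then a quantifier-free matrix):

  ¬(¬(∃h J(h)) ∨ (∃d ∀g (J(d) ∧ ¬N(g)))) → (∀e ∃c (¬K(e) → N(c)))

Rewrite implications/biconditionals: A → B as ¬A ∨ B.
  ¬¬(¬(∃h J(h)) ∨ (∃d ∀g (J(d) ∧ ¬N(g)))) ∨ (∀e ∃c (¬¬K(e) ∨ N(c)))
Push ¬ through the quantifiers and connectives to reach negation normal form:
  (∀h ¬J(h)) ∨ (∃d ∀g (J(d) ∧ ¬N(g))) ∨ (∀e ∃c (K(e) ∨ N(c)))
All bound variables are already distinct, so no renaming is needed.
Finally move all quantifiers to the prefix:
  ∀h ∃d ∀g ∀e ∃c (¬J(h) ∨ J(d) ∧ ¬N(g) ∨ K(e) ∨ N(c))

∀h ∃d ∀g ∀e ∃c (¬J(h) ∨ J(d) ∧ ¬N(g) ∨ K(e) ∨ N(c))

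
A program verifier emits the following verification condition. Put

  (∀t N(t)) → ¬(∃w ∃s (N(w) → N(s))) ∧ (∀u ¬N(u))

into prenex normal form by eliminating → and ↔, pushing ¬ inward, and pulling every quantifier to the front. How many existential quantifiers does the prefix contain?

1

Rewrite implications/biconditionals: A → B as ¬A ∨ B.
  ¬(∀t N(t)) ∨ ¬(∃w ∃s (¬N(w) ∨ N(s))) ∧ (∀u ¬N(u))
Push ¬ through the quantifiers and connectives to reach negation normal form:
  (∃t ¬N(t)) ∨ (∀w ∀s (N(w) ∧ ¬N(s))) ∧ (∀u ¬N(u))
All bound variables are already distinct, so no renaming is needed.
Extract every quantifier outward, since the variables are now distinct and don't occur free across branches:
  ∃t ∀w ∀s ∀u (¬N(t) ∨ N(w) ∧ ¬N(s) ∧ ¬N(u))
The prefix is ∃t ∀w ∀s ∀u: 3 universal, 1 existential.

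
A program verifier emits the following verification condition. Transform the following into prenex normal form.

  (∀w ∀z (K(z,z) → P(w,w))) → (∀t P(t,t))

∃w ∃z ∀t (K(z,z) ∧ ¬P(w,w) ∨ P(t,t))

First replace A → B with ¬A ∨ B.
  ¬(∀w ∀z (¬K(z,z) ∨ P(w,w))) ∨ (∀t P(t,t))
Push ¬ through the quantifiers and connectives to reach negation normal form:
  (∃w ∃z (K(z,z) ∧ ¬P(w,w))) ∨ (∀t P(t,t))
All bound variables are already distinct, so no renaming is needed.
Extract every quantifier outward, since the variables are now distinct and don't occur free across branches:
  ∃w ∃z ∀t (K(z,z) ∧ ¬P(w,w) ∨ P(t,t))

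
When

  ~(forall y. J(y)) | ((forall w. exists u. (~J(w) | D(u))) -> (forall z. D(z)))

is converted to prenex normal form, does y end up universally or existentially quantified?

existential

Eliminate → and ↔ using ¬ and ∨.
  ~(forall y. J(y)) | ~(forall w. exists u. (~J(w) | D(u))) | (forall z. D(z))
Move each ¬ inward, flipping quantifiers it crosses:
  (exists y. ~J(y)) | (exists w. forall u. (J(w) & ~D(u))) | (forall z. D(z))
All bound variables are already distinct, so no renaming is needed.
Pull the quantifiers to the front (each side's bound variable is not free in the other side):
  exists y. exists w. forall u. forall z. (~J(y) | J(w) & ~D(u) | D(z))
The quantifier forall y sits under an odd number of negations (counting the antecedent side of each →), so it flips to exists y.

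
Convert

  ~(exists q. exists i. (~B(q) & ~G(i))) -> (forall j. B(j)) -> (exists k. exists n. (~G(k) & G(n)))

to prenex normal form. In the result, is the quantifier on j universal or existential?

existential

Eliminate → and ↔ using ¬ and ∨.
  ~~(exists q. exists i. (~B(q) & ~G(i))) | ~(forall j. B(j)) | (exists k. exists n. (~G(k) & G(n)))
Move each ¬ inward, flipping quantifiers it crosses:
  (exists q. exists i. (~B(q) & ~G(i))) | (exists j. ~B(j)) | (exists k. exists n. (~G(k) & G(n)))
All bound variables are already distinct, so no renaming is needed.
Pull the quantifiers to the front (each side's bound variable is not free in the other side):
  exists q. exists i. exists j. exists k. exists n. (~B(q) & ~G(i) | ~B(j) | ~G(k) & G(n))
The quantifier forall j sits under an odd number of negations (counting the antecedent side of each →), so it flips to exists j.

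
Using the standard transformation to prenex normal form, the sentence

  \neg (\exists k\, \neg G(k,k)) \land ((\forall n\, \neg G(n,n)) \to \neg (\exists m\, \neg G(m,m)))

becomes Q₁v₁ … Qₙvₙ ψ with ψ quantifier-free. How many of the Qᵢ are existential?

Rewrite implications/biconditionals: A → B as ¬A ∨ B.
  \neg (\exists k\, \neg G(k,k)) \land (\neg (\forall n\, \neg G(n,n)) \lor \neg (\exists m\, \neg G(m,m)))
Push ¬ through the quantifiers and connectives to reach negation normal form:
  (\forall k\, G(k,k)) \land ((\exists n\, G(n,n)) \lor (\forall m\, G(m,m)))
All bound variables are already distinct, so no renaming is needed.
Extract every quantifier outward, since the variables are now distinct and don't occur free across branches:
  \forall k\, \exists n\, \forall m\, (G(k,k) \land (G(n,n) \lor G(m,m)))
The prefix is \forall k \exists n \forall m: 2 universal, 1 existential.

1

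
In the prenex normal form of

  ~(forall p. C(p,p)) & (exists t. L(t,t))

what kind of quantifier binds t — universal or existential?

Push ¬ through the quantifiers and connectives to reach negation normal form:
  (exists p. ~C(p,p)) & (exists t. L(t,t))
All bound variables are already distinct, so no renaming is needed.
Extract every quantifier outward, since the variables are now distinct and don't occur free across branches:
  exists p. exists t. (~C(p,p) & L(t,t))
The quantifier exists t sits under an even number of negations, so it remains existential.

existential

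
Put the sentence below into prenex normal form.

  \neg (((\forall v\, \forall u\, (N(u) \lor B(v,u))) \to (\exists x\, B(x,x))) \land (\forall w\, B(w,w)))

\forall v\, \forall u\, \forall x\, \exists w\, ((N(u) \lor B(v,u)) \land \neg B(x,x) \lor \neg B(w,w))

First replace A → B with ¬A ∨ B.
  \neg ((\neg (\forall v\, \forall u\, (N(u) \lor B(v,u))) \lor (\exists x\, B(x,x))) \land (\forall w\, B(w,w)))
Push ¬ through the quantifiers and connectives to reach negation normal form:
  (\forall v\, \forall u\, (N(u) \lor B(v,u))) \land (\forall x\, \neg B(x,x)) \lor (\exists w\, \neg B(w,w))
Finally move all quantifiers to the prefix:
  \forall v\, \forall u\, \forall x\, \exists w\, ((N(u) \lor B(v,u)) \land \neg B(x,x) \lor \neg B(w,w))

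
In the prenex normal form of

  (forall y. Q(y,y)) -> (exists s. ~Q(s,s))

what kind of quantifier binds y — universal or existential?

Eliminate → and ↔ using ¬ and ∨.
  ~(forall y. Q(y,y)) | (exists s. ~Q(s,s))
Move each ¬ inward, flipping quantifiers it crosses:
  (exists y. ~Q(y,y)) | (exists s. ~Q(s,s))
All bound variables are already distinct, so no renaming is needed.
Extract every quantifier outward, since the variables are now distinct and don't occur free across branches:
  exists y. exists s. (~Q(y,y) | ~Q(s,s))
The quantifier forall y sits under an odd number of negations (counting the antecedent side of each →), so it flips to exists y.

existential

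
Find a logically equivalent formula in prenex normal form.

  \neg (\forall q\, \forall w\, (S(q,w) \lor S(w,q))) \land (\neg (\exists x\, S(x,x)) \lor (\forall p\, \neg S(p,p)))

Move each ¬ inward, flipping quantifiers it crosses:
  (\exists q\, \exists w\, (\neg S(q,w) \land \neg S(w,q))) \land ((\forall x\, \neg S(x,x)) \lor (\forall p\, \neg S(p,p)))
All bound variables are already distinct, so no renaming is needed.
Pull the quantifiers to the front (each side's bound variable is not free in the other side):
  \exists q\, \exists w\, \forall x\, \forall p\, (\neg S(q,w) \land \neg S(w,q) \land (\neg S(x,x) \lor \neg S(p,p)))

\exists q\, \exists w\, \forall x\, \forall p\, (\neg S(q,w) \land \neg S(w,q) \land (\neg S(x,x) \lor \neg S(p,p)))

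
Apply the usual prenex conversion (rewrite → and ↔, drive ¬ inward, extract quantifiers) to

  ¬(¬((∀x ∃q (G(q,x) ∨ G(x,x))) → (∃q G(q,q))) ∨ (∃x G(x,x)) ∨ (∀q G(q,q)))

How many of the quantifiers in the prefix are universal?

2

Rewrite implications/biconditionals: A → B as ¬A ∨ B.
  ¬(¬(¬(∀x ∃q (G(q,x) ∨ G(x,x))) ∨ (∃q G(q,q))) ∨ (∃x G(x,x)) ∨ (∀q G(q,q)))
Push ¬ through the quantifiers and connectives to reach negation normal form:
  ((∃x ∀q (¬G(q,x) ∧ ¬G(x,x))) ∨ (∃q G(q,q))) ∧ (∀x ¬G(x,x)) ∧ (∃q ¬G(q,q))
Rename bound variables to avoid capture: q↦p, x↦z1, q↦v.
  ((∃x ∀q (¬G(q,x) ∧ ¬G(x,x))) ∨ (∃p G(p,p))) ∧ (∀z1 ¬G(z1,z1)) ∧ (∃v ¬G(v,v))
Finally move all quantifiers to the prefix:
  ∃x ∀q ∃p ∀z1 ∃v ((¬G(q,x) ∧ ¬G(x,x) ∨ G(p,p)) ∧ ¬G(z1,z1) ∧ ¬G(v,v))
The prefix is ∃x ∀q ∃p ∀z1 ∃v: 2 universal, 3 existential.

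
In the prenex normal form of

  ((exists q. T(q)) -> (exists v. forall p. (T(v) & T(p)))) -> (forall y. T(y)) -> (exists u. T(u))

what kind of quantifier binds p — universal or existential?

Rewrite implications/biconditionals: A → B as ¬A ∨ B.
  ~(~(exists q. T(q)) | (exists v. forall p. (T(v) & T(p)))) | ~(forall y. T(y)) | (exists u. T(u))
Push ¬ through the quantifiers and connectives to reach negation normal form:
  (exists q. T(q)) & (forall v. exists p. (~T(v) | ~T(p))) | (exists y. ~T(y)) | (exists u. T(u))
All bound variables are already distinct, so no renaming is needed.
Pull the quantifiers to the front (each side's bound variable is not free in the other side):
  exists q. forall v. exists p. exists y. exists u. (T(q) & (~T(v) | ~T(p)) | ~T(y) | T(u))
The quantifier forall p sits under an odd number of negations (counting the antecedent side of each →), so it flips to exists p.

existential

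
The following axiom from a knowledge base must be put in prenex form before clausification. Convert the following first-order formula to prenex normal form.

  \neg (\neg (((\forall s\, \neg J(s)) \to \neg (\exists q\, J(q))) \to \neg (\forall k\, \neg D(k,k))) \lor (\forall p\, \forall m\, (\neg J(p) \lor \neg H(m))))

\forall s\, \exists q\, \exists k\, \exists p\, \exists m\, ((\neg J(s) \land J(q) \lor D(k,k)) \land J(p) \land H(m))

Eliminate → and ↔ using ¬ and ∨.
  \neg (\neg (\neg (\neg (\forall s\, \neg J(s)) \lor \neg (\exists q\, J(q))) \lor \neg (\forall k\, \neg D(k,k))) \lor (\forall p\, \forall m\, (\neg J(p) \lor \neg H(m))))
Push ¬ through the quantifiers and connectives to reach negation normal form:
  ((\forall s\, \neg J(s)) \land (\exists q\, J(q)) \lor (\exists k\, D(k,k))) \land (\exists p\, \exists m\, (J(p) \land H(m)))
All bound variables are already distinct, so no renaming is needed.
Finally move all quantifiers to the prefix:
  \forall s\, \exists q\, \exists k\, \exists p\, \exists m\, ((\neg J(s) \land J(q) \lor D(k,k)) \land J(p) \land H(m))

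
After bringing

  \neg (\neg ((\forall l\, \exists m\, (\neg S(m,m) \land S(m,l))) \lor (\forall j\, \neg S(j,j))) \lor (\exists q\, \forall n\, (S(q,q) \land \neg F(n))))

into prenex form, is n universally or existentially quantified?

existential

Drive negations inward (¬∀x A ≡ ∃x ¬A, ¬∃x A ≡ ∀x ¬A, De Morgan for ∧/∨):
  ((\forall l\, \exists m\, (\neg S(m,m) \land S(m,l))) \lor (\forall j\, \neg S(j,j))) \land (\forall q\, \exists n\, (\neg S(q,q) \lor F(n)))
All bound variables are already distinct, so no renaming is needed.
Pull the quantifiers to the front (each side's bound variable is not free in the other side):
  \forall l\, \exists m\, \forall j\, \forall q\, \exists n\, ((\neg S(m,m) \land S(m,l) \lor \neg S(j,j)) \land (\neg S(q,q) \lor F(n)))
The quantifier \forall n sits under an odd number of negations, so it flips to \exists n.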